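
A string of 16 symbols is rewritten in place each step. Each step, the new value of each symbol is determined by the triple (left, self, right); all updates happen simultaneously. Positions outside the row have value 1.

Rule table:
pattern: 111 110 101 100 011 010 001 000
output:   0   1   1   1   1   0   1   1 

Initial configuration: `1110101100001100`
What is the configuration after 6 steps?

0011011111111111
1111110000000000
0000011111111111
1111110000000000  (repeats step 2; period 2)
step 6: 1111110000000000

1111110000000000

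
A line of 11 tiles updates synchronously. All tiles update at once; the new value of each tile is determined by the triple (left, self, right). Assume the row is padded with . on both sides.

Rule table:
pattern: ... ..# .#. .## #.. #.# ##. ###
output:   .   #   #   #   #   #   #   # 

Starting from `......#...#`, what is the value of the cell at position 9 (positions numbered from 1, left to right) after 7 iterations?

iteration 1: .....###.##
iteration 2: ....#######
iteration 3: ...########
iteration 4: ..#########
iteration 5: .##########
iteration 6: ###########
iteration 7: ###########
position 9 holds #

#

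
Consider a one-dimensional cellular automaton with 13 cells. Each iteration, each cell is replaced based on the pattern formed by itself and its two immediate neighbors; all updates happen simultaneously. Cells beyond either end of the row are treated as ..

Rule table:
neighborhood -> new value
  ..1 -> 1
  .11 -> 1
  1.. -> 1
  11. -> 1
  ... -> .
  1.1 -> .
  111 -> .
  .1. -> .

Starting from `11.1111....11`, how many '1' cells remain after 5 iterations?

iteration 1: 11.1..11..111
iteration 2: 11..1111111.1
iteration 3: 11111.....1..
iteration 4: 1...11...1.1.
iteration 5: .1.1111.1...1
count of 1: 7

7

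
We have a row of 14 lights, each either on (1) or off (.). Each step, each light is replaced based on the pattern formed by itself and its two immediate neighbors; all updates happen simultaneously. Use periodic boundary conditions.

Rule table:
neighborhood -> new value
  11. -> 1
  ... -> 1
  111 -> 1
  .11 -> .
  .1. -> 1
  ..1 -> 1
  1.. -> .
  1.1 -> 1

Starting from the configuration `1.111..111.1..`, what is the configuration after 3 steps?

.111.1111.1111

11.11.1.1111.1
111.1111.1111.
.111.1111.1111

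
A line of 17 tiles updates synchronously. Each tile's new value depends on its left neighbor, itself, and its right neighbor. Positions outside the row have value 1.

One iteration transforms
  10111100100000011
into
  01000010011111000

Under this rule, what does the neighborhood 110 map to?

At position 0 the neighborhood is 110; the next row has 0 there.

0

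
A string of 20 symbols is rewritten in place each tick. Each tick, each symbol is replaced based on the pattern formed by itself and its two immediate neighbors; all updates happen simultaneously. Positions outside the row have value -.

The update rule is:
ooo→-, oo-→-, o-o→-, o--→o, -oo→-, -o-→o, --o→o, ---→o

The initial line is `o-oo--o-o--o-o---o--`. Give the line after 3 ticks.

o---ooo-oooo-ooooooo
oooo----------------
----oooooooooooooooo

----oooooooooooooooo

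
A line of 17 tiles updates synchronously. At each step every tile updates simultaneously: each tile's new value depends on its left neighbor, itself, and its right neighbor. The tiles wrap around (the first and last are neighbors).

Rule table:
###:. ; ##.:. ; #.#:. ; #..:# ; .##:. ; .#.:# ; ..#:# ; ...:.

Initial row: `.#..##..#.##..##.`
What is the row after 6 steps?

......###...###..

####..###...##..#
....##...#.#..##.
...#..#.##.###..#
#.#####.......###
.......#.....#...
......###...###..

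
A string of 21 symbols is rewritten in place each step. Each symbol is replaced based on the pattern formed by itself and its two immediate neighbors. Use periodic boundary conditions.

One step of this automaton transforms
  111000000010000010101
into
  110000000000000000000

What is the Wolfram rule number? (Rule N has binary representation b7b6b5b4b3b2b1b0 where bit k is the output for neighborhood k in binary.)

128

position 0: 111 → 1  (bit 7 = 1)
position 2: 110 → 0  (bit 6 = 0)
position 17: 101 → 0  (bit 5 = 0)
position 3: 100 → 0  (bit 4 = 0)
position 20: 011 → 0  (bit 3 = 0)
position 10: 010 → 0  (bit 2 = 0)
position 9: 001 → 0  (bit 1 = 0)
position 4: 000 → 0  (bit 0 = 0)
bits b7..b0 = 10000000 = 128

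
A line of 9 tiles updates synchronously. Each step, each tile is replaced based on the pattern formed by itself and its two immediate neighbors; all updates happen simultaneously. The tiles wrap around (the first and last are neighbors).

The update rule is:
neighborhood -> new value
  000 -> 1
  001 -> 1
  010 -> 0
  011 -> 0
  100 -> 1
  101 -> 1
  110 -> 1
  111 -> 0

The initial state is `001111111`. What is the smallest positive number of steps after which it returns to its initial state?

110000001
011111110
100000011
111111100
000000111
111111001
000001110
111110011
000011100
111100111
000111000
111001111
001110000
110011111
011100000
100111111
111000000
001111111

18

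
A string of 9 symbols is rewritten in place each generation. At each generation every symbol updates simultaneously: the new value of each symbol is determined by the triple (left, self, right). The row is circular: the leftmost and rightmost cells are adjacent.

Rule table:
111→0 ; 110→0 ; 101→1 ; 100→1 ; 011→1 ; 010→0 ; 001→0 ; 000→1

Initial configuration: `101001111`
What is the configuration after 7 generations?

010010101

010101000
001010111
100101100
010011010
001010101
100101010
010010101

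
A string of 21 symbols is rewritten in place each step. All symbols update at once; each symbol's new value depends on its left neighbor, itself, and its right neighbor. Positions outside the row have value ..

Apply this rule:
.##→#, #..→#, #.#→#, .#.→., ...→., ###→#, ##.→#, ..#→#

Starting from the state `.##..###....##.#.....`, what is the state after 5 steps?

###################.#

#########..####.#....
################.#...
#################.#..
##################.#.
###################.#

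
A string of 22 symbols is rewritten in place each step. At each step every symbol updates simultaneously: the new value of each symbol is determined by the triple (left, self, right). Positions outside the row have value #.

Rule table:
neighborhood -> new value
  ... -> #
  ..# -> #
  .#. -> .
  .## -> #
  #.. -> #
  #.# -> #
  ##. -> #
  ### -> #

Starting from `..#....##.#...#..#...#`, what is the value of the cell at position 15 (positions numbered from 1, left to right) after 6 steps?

#

step 1: ##.#######.###.##.####
step 2: ######################
step 3: ######################  (fixed point — unchanged through step 6)
position 15 holds #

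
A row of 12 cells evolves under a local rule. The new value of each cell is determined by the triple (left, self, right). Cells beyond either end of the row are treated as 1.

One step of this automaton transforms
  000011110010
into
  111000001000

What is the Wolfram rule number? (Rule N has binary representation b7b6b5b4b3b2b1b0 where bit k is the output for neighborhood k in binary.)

17

position 5: 111 → 0  (bit 7 = 0)
position 7: 110 → 0  (bit 6 = 0)
position 11: 101 → 0  (bit 5 = 0)
position 0: 100 → 1  (bit 4 = 1)
position 4: 011 → 0  (bit 3 = 0)
position 10: 010 → 0  (bit 2 = 0)
position 3: 001 → 0  (bit 1 = 0)
position 1: 000 → 1  (bit 0 = 1)
bits b7..b0 = 00010001 = 17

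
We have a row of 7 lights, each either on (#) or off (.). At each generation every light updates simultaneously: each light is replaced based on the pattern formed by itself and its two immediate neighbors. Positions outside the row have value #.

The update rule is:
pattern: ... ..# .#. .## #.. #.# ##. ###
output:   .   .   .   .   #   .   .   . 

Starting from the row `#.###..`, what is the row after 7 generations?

generation 1: .....#.
generation 2: #......
generation 3: .#.....
generation 4: ..#....
generation 5: #..#...
generation 6: .#..#..
generation 7: ..#..#.

..#..#.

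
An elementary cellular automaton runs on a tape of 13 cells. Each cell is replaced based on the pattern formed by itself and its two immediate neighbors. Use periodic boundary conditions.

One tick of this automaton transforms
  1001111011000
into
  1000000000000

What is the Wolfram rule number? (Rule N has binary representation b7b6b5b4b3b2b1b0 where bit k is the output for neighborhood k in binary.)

4

position 4: 111 → 0  (bit 7 = 0)
position 6: 110 → 0  (bit 6 = 0)
position 7: 101 → 0  (bit 5 = 0)
position 1: 100 → 0  (bit 4 = 0)
position 3: 011 → 0  (bit 3 = 0)
position 0: 010 → 1  (bit 2 = 1)
position 2: 001 → 0  (bit 1 = 0)
position 11: 000 → 0  (bit 0 = 0)
bits b7..b0 = 00000100 = 4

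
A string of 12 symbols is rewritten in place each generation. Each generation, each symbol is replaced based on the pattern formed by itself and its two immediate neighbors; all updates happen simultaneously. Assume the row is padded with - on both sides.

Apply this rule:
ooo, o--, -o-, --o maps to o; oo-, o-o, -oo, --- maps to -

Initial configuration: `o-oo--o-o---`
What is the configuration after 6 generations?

o---ooo-oo--
oo-o-o----o-
---o-oo--ooo
--oo---oo-o-
-o--o-o---oo
ooooo-oo-o--

ooooo-oo-o--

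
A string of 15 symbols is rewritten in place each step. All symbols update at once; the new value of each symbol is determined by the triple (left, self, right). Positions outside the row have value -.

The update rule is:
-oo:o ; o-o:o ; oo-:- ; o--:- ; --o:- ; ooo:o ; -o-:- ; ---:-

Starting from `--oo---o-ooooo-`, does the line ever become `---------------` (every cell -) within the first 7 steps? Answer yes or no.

step 1: --o-----ooooo--
step 2: --------oooo---
step 3: --------ooo----
step 4: --------oo-----
step 5: --------o------
step 6: ---------------
all cells are - at step 6

yes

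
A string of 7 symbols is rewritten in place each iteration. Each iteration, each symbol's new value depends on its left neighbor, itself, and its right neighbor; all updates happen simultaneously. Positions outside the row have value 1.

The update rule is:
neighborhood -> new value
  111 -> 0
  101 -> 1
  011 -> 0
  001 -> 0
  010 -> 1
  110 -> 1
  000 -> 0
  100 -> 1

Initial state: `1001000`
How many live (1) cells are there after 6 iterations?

5

iteration 1: 1101100
iteration 2: 0110110
iteration 3: 1011011
iteration 4: 1101100  (repeats iteration 1; period 3)
iteration 6: 1011011
count of 1: 5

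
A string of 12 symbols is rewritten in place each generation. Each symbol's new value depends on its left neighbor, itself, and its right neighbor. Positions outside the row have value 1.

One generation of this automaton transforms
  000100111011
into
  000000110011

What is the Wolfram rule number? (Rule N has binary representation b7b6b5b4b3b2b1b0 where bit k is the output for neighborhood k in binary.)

136

position 7: 111 → 1  (bit 7 = 1)
position 8: 110 → 0  (bit 6 = 0)
position 9: 101 → 0  (bit 5 = 0)
position 0: 100 → 0  (bit 4 = 0)
position 6: 011 → 1  (bit 3 = 1)
position 3: 010 → 0  (bit 2 = 0)
position 2: 001 → 0  (bit 1 = 0)
position 1: 000 → 0  (bit 0 = 0)
bits b7..b0 = 10001000 = 136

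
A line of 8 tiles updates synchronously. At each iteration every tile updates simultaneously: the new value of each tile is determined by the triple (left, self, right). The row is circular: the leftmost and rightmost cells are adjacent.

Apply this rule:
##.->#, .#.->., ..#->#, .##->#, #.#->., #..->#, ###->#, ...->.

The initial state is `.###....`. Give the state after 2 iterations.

#####...
######.#

######.#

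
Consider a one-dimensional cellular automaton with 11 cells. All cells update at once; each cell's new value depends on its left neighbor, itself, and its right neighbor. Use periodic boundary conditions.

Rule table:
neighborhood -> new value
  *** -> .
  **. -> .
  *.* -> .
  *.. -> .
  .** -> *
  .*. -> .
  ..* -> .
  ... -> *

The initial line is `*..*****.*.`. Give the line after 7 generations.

generation 1: ...*.......
generation 2: **...******
generation 3: ...*.*.....
generation 4: **.....****
generation 5: ...***.*...
generation 6: **.*.....**
generation 7: .....***.*.

.....***.*.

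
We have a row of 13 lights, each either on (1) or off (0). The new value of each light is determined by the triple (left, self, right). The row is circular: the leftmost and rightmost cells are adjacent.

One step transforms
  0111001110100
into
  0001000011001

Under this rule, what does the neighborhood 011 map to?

0

At position 1 the neighborhood is 011; the next row has 0 there.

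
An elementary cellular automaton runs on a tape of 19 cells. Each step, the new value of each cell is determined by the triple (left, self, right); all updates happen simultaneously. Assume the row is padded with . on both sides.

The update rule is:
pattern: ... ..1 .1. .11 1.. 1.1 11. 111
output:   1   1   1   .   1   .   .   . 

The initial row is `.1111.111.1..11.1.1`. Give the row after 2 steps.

step 1: 1.........111...1.1
step 2: 1111111111...1111.1

1111111111...1111.1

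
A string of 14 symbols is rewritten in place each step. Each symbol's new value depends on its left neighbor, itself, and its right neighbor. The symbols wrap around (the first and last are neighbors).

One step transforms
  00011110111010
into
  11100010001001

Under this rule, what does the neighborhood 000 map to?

1

At position 0 the neighborhood is 000; the next row has 1 there.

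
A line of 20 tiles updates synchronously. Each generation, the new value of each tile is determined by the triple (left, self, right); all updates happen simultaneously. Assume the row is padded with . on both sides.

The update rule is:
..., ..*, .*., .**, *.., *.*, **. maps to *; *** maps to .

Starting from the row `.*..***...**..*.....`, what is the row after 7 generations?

*****.**************
*...***............*
*****.**************  (repeats generation 1; period 2)
generation 7: *****.**************

*****.**************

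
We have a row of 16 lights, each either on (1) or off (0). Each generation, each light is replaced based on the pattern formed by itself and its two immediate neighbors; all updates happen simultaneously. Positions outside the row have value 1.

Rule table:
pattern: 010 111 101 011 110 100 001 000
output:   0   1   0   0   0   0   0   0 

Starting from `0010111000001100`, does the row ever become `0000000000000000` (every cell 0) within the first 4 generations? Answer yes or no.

yes

0000010000000000
0000000000000000
all cells are 0 at generation 2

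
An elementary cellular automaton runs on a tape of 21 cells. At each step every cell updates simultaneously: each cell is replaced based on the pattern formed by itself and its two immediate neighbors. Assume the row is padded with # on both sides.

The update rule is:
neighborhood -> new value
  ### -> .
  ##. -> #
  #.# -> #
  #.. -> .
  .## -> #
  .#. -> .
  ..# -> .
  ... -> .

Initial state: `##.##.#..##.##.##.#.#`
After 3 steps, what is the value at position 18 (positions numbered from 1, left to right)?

step 1: .#####...#########.##
step 2: ##...#...#.......###.
step 3: .#...............#.##
position 18 holds #

#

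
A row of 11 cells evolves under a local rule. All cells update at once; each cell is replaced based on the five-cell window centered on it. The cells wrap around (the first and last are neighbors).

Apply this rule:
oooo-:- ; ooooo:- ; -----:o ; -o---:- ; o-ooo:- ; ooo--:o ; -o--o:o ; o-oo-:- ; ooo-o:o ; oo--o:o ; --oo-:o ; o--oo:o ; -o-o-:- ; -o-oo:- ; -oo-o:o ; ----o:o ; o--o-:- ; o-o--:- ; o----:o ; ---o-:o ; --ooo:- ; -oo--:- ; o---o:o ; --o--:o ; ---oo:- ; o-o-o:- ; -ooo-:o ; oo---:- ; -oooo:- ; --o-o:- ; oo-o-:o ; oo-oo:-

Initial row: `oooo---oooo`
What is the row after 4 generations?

oo-----oooo

---o-o-----
ooo----oooo
--o-oo-----
oo-----oooo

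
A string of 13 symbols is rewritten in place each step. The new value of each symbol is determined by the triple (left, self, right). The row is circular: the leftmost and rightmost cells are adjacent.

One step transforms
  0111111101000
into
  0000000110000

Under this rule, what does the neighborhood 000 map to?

At position 11 the neighborhood is 000; the next row has 0 there.

0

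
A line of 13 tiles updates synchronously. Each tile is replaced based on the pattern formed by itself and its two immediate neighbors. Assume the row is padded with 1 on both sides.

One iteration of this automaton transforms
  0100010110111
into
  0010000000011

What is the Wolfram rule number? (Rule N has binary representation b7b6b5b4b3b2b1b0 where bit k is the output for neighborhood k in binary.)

position 11: 111 → 1  (bit 7 = 1)
position 8: 110 → 0  (bit 6 = 0)
position 0: 101 → 0  (bit 5 = 0)
position 2: 100 → 1  (bit 4 = 1)
position 7: 011 → 0  (bit 3 = 0)
position 1: 010 → 0  (bit 2 = 0)
position 4: 001 → 0  (bit 1 = 0)
position 3: 000 → 0  (bit 0 = 0)
bits b7..b0 = 10010000 = 144

144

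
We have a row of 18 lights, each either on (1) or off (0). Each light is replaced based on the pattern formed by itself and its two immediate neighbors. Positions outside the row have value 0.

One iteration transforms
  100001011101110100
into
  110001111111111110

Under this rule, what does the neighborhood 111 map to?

At position 8 the neighborhood is 111; the next row has 1 there.

1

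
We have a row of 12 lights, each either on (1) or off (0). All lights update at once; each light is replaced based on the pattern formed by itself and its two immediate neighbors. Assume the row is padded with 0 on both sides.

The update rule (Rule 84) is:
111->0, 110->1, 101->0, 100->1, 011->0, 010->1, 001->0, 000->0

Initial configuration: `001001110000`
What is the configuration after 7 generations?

001100011000
000110001100
000011000110
000001100011
000000110001
000000011001
000000001101

000000001101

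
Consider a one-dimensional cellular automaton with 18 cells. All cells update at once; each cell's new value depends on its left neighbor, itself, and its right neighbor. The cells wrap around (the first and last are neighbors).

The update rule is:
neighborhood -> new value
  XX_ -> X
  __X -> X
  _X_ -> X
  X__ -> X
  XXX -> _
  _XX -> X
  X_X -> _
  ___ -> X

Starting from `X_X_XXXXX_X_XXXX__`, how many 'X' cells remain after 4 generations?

12

X_X_X___X_X_X__XXX
X_X_XXXXX_X_XXXX__  (repeats generation 0; period 2)
generation 4: X_X_XXXXX_X_XXXX__
count of X: 12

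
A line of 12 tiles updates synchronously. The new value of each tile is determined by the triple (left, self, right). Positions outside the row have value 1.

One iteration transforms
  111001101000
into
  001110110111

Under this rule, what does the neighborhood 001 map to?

At position 4 the neighborhood is 001; the next row has 1 there.

1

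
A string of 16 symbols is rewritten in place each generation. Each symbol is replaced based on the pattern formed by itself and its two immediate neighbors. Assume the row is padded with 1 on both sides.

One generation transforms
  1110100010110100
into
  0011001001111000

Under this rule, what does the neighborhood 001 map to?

0

At position 7 the neighborhood is 001; the next row has 0 there.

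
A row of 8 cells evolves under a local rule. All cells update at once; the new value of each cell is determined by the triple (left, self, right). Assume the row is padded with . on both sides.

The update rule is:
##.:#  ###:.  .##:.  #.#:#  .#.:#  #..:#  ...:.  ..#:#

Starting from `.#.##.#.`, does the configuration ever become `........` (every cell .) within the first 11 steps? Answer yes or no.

no

###.####
..##...#
.#.##.##
###.##.#
..##.###
.#.##..#
###.####  (repeats step 1; period 6)
step 11: ..##.###
step 11 is ..##.###, still not uniform .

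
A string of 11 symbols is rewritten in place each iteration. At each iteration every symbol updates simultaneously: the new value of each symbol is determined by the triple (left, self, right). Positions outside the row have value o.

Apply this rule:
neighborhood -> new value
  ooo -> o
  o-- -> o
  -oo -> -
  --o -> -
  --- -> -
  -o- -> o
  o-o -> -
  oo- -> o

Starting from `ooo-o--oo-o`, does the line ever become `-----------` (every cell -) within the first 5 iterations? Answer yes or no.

ooo-oo--o--
ooo--oo-oo-
oooo--o--o-
ooooo-oo-o-
ooooo--o-o-
iteration 5 is ooooo--o-o-, still not uniform -

no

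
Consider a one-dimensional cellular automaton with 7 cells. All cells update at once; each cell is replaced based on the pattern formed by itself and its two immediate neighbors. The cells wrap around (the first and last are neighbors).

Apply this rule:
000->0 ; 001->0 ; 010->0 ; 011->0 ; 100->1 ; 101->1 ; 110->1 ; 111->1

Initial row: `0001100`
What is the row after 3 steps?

0000110
0000011
1000001

1000001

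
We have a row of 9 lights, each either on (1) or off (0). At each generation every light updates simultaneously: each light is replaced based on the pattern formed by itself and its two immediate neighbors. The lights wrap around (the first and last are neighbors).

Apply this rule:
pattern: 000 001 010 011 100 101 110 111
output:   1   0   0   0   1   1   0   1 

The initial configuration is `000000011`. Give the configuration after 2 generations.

111111000
011110110

011110110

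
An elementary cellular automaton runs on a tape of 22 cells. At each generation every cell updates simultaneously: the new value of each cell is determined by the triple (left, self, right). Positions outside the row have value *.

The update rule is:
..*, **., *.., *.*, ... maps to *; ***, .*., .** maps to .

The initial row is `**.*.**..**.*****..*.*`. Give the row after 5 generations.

generation 1: .**.*.***.**....***.*.
generation 2: *.**.*..**.*****..**.*
generation 3: **.**.**.**....***.**.
generation 4: .**.**.**.*****..**.**
generation 5: *.**.**.**....***.**..

*.**.**.**....***.**..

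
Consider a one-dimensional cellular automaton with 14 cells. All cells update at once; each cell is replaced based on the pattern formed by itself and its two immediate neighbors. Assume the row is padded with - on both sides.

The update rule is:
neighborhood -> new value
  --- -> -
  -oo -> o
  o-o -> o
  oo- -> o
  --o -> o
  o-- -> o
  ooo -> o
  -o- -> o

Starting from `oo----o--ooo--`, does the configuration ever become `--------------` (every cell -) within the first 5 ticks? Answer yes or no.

tick 1: ooo--oooooooo-
tick 2: oooooooooooooo
tick 3: oooooooooooooo  (fixed point — unchanged through tick 5)
tick 5 is oooooooooooooo, still not uniform -

no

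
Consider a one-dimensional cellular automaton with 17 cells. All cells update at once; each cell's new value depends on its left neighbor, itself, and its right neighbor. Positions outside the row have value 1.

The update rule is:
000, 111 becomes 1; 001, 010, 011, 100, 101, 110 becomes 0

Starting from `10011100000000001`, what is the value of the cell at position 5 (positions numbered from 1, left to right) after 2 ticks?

00001001111111100
01100000111111000
position 5 holds 0

0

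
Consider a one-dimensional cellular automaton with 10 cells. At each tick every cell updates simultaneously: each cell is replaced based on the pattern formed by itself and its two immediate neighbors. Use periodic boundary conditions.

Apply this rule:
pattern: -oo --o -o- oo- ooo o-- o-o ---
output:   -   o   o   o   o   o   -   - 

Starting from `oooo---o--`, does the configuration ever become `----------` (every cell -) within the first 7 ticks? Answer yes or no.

-oooo-oooo
--ooo--ooo
oo-oooo-oo
oo--ooo--o
oooo-oooo-
-ooo--ooo-
o-oooo-ooo
tick 7 is o-oooo-ooo, still not uniform -

no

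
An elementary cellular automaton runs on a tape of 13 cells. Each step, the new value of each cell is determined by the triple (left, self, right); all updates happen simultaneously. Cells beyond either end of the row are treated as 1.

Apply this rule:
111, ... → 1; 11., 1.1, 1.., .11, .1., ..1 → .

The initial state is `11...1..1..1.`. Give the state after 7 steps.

....11111111.

1..1.........
.....1111111.
.111..11111..
..1....111...
....11..1..1.
.11..........
....11111111.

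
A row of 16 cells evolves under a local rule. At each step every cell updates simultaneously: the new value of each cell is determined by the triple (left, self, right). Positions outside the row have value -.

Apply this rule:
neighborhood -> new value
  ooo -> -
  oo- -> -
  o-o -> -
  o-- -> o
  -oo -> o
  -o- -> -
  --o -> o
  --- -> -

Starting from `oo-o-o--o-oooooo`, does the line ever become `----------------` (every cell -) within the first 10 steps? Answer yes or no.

o-----oo--o-----
-o---oo-oo-o----
o-o-oo--o---o---
----o-oo-o-o-o--
---o--o-------o-
--o-oo-o-----o-o
-o--o---o---o---
o-oo-o-o-o-o-o--
--o-----------o-
-o-o---------o-o
step 10 is -o-o---------o-o, still not uniform -

no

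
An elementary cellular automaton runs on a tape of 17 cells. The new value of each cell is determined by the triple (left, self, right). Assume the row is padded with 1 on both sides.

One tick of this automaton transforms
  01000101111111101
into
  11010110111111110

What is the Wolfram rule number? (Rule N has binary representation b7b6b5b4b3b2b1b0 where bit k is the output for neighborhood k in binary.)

229

position 8: 111 → 1  (bit 7 = 1)
position 14: 110 → 1  (bit 6 = 1)
position 0: 101 → 1  (bit 5 = 1)
position 2: 100 → 0  (bit 4 = 0)
position 7: 011 → 0  (bit 3 = 0)
position 1: 010 → 1  (bit 2 = 1)
position 4: 001 → 0  (bit 1 = 0)
position 3: 000 → 1  (bit 0 = 1)
bits b7..b0 = 11100101 = 229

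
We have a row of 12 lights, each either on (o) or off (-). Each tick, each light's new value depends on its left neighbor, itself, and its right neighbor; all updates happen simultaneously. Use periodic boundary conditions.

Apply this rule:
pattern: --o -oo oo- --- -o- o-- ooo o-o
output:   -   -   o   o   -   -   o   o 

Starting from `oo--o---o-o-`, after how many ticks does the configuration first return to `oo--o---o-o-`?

-o----o--o-o
o--oo-----o-
----o-ooo--o
-oo--o-oo---
--o---o-o-oo
----o--o-o-o
-oo-----o-o-
--o-ooo--o--
o--o-oo----o
o---o-o-oo--
--o--o-o-o--
o-----o-o--o
o-ooo--o----
-o-oo----oo-
--o-o-oo--o-
o--o-o-o----
----o-o--oo-
ooo--o----o-
-oo----oo--o
o-o-oo--o---
-o-o-o----o-
--o-o--oo---
o--o----o-oo
o----oo--o-o
o-oo--o---o-
-o-o----o--o
o-o--oo-----
-o----o-ooo-
---oo--o-oo-
oo--o---o-o-

30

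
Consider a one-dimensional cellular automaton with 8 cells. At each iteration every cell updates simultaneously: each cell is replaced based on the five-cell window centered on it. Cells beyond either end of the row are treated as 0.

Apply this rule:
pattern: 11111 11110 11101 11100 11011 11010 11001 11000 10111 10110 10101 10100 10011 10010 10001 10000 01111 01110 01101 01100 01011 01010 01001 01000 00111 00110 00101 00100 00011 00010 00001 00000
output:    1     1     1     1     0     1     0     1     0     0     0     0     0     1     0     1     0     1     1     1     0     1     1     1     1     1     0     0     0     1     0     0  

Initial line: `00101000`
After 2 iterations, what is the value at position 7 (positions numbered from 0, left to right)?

01010110
10100011
position 7 holds 1

1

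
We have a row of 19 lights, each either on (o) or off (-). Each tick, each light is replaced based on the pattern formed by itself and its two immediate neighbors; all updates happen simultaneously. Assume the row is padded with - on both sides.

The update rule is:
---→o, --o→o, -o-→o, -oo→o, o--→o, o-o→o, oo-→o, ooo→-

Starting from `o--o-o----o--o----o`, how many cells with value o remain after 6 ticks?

2

ooooooooooooooooooo
o-----------------o
ooooooooooooooooooo  (repeats tick 1; period 2)
tick 6: o-----------------o
count of o: 2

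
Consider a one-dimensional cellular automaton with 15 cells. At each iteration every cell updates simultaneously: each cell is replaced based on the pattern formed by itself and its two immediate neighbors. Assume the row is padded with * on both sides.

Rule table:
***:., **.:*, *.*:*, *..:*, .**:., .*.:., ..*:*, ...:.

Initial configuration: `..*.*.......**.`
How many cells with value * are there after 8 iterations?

**.*.*.....*.**
.**.*.*...*.*..
*.**.*.*.*.*.**
**.**.*.*.*.*..
.**.**.*.*.*.**
*.**.**.*.*.*..
**.**.**.*.*.**
.**.**.**.*.*..
count of *: 8

8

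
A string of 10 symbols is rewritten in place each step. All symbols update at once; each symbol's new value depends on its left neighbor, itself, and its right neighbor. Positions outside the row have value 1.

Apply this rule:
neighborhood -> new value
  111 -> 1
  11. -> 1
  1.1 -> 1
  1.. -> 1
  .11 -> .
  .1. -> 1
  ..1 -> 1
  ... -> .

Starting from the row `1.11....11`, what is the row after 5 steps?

step 1: 11.11..1.1
step 2: 111.11111.
step 3: 1111.11111
step 4: 11111.1111
step 5: 111111.111

111111.111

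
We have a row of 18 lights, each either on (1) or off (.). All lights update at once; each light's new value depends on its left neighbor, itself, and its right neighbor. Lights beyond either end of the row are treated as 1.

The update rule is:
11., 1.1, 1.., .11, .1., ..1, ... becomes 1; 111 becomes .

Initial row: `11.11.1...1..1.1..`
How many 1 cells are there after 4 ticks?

2

.11111111111111111
11................
.11111111111111111  (repeats tick 1; period 2)
tick 4: 11................
count of 1: 2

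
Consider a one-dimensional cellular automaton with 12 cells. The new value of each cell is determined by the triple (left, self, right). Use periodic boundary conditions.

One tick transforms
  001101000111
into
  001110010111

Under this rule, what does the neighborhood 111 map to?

At position 10 the neighborhood is 111; the next row has 1 there.

1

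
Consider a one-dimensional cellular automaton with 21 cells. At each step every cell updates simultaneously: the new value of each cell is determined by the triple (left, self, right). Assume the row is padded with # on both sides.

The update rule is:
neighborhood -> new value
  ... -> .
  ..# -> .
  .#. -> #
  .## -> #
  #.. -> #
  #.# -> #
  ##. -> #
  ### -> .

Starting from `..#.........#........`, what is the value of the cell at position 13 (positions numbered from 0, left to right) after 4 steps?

#.##........##.......
#####.......###......
....##......#.##.....
#...###.....#####....
position 13 holds #

#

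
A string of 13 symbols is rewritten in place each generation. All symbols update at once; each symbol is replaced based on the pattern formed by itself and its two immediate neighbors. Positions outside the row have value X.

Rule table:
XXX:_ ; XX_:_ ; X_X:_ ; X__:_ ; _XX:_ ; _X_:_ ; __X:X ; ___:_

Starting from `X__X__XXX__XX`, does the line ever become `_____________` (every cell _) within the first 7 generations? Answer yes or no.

no

__X__X____X__
_X__X____X__X
___X____X__X_
__X____X__X__
_X____X__X__X
_____X__X__X_
____X__X__X__
generation 7 is ____X__X__X__, still not uniform _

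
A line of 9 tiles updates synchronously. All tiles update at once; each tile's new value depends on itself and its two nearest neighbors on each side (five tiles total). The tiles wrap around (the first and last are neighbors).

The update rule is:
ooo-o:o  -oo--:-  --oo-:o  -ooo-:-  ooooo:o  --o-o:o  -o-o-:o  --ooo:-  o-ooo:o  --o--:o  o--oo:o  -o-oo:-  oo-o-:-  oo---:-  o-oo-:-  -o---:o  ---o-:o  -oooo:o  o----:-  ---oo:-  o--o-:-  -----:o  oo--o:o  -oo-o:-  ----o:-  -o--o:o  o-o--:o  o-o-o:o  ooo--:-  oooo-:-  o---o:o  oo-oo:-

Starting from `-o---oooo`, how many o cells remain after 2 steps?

5

-ooo--o-o
-o--o-ooo
count of o: 5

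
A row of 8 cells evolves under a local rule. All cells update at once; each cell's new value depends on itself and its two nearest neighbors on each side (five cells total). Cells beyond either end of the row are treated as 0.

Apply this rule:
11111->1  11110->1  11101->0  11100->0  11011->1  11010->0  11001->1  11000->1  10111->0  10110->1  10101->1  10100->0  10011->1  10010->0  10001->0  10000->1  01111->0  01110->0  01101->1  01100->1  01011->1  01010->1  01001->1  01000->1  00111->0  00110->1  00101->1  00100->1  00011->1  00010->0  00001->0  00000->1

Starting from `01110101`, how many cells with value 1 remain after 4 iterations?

5

10000110
11101111
00010010
10011011
count of 1: 5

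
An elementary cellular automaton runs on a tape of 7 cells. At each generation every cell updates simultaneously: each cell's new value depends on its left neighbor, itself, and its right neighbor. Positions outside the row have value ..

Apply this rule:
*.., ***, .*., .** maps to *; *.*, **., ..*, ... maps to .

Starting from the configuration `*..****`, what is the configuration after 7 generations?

**.*..*

generation 1: **.***.
generation 2: *..**.*
generation 3: **.*..*
generation 4: *..**.*  (repeats generation 2; period 2)
generation 7: **.*..*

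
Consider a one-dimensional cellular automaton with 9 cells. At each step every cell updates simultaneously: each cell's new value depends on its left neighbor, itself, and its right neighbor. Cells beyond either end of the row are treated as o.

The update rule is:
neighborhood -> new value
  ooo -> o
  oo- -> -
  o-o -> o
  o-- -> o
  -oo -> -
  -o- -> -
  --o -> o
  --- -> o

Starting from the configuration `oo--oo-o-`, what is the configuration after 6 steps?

o-oo--o-o
-o--oo-o-
o-oo--o-o  (repeats step 1; period 2)
step 6: -o--oo-o-

-o--oo-o-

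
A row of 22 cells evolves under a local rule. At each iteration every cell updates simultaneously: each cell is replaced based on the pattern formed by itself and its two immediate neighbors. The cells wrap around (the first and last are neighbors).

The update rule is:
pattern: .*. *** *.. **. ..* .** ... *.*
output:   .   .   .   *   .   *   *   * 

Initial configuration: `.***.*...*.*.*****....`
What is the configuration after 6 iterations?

***...*..*..*****...*.

.*.**..*..*.**...*.***
*.***......***.*..**.*
***.*.****.*.**...****
..**.**..**.***.*.*...
*.*****..****.**.*..**
***...*..*..*****...*.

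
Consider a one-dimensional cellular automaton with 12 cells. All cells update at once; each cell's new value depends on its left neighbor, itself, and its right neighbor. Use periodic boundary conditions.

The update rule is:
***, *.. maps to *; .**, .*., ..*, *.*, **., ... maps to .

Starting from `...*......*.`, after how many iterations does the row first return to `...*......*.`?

....*......*
*....*......
.*....*.....
..*....*....
...*....*...
....*....*..
.....*....*.
......*....*
*......*....
.*......*...
..*......*..
...*......*.

12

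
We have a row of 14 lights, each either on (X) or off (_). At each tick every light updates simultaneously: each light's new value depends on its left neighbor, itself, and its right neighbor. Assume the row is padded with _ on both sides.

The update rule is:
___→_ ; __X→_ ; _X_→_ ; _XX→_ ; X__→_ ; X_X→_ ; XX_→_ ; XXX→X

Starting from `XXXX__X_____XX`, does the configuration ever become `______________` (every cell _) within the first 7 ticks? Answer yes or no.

yes

_XX___________
______________
all cells are _ at tick 2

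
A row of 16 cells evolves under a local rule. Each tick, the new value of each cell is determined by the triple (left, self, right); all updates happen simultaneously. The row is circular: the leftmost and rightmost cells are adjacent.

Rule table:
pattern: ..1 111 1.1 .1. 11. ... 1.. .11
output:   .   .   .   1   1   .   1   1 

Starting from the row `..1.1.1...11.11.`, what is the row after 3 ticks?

1.1.1.1.1.11.1.1

..1.1.11..11.111
1.1.1.111.11.1.1
1.1.1.1.1.11.1.1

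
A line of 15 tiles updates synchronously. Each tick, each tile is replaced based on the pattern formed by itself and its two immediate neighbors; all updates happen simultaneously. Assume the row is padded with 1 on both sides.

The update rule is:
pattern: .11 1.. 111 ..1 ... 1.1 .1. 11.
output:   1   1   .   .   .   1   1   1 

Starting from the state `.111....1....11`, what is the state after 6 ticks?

11.11...11...1.
.11111..111..11
11...11.1.11.1.
.11..1111111111
1111.1.........
...1111........

...1111........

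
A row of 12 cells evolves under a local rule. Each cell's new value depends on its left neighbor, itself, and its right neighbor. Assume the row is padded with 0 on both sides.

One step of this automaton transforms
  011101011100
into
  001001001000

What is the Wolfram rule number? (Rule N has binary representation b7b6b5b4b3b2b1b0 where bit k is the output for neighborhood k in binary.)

position 2: 111 → 1  (bit 7 = 1)
position 3: 110 → 0  (bit 6 = 0)
position 4: 101 → 0  (bit 5 = 0)
position 10: 100 → 0  (bit 4 = 0)
position 1: 011 → 0  (bit 3 = 0)
position 5: 010 → 1  (bit 2 = 1)
position 0: 001 → 0  (bit 1 = 0)
position 11: 000 → 0  (bit 0 = 0)
bits b7..b0 = 10000100 = 132

132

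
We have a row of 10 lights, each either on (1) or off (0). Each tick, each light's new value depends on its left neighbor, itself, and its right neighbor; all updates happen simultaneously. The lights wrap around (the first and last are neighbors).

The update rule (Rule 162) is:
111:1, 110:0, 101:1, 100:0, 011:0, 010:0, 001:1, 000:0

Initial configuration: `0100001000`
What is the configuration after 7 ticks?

1000010000
0000100001
0001000010
0010000100
0100001000  (repeats tick 0; period 5)
tick 7: 0000100001

0000100001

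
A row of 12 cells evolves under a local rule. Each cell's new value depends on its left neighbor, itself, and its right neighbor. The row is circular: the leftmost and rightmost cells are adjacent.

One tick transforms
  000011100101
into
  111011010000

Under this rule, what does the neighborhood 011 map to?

1

At position 4 the neighborhood is 011; the next row has 1 there.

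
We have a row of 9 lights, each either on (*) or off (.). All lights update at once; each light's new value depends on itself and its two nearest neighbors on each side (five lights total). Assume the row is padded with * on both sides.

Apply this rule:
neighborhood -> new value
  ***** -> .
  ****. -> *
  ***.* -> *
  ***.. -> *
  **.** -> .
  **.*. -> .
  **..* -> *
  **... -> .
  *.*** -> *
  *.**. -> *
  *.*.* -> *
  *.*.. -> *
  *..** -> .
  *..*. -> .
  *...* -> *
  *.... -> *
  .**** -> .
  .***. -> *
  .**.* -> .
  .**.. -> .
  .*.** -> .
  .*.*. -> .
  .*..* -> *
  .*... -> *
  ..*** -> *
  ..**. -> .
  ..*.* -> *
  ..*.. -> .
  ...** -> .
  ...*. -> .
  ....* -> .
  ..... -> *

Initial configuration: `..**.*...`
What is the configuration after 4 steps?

*.*..***.

*....***.
*.*..***.
*.**.***.
*.*..***.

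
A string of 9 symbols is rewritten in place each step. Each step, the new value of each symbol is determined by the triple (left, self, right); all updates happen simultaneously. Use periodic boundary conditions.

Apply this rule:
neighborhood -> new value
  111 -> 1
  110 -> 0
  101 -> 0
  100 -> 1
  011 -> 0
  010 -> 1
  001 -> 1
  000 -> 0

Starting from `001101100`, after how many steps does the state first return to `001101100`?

step 1: 010000010
step 2: 111000111
step 3: 110101011
step 4: 100101001
step 5: 011101110
step 6: 101000101
step 7: 001101100

7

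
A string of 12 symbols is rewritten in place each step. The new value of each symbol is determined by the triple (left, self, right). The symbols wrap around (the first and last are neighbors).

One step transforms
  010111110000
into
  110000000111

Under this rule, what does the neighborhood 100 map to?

At position 8 the neighborhood is 100; the next row has 0 there.

0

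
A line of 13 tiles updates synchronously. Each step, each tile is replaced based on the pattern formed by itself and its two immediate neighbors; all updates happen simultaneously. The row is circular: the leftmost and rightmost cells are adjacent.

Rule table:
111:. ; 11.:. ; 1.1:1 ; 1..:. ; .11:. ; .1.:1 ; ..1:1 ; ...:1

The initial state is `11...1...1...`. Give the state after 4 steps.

..11...1...1.

...111.111.11
.11...1...1..
1...111.111.1
..11...1...1.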